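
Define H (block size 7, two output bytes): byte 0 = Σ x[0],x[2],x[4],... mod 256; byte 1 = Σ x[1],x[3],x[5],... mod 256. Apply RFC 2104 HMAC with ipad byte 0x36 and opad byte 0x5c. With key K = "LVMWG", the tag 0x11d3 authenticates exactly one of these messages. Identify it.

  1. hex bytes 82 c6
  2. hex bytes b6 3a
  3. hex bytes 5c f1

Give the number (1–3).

Key "LVMWG" = 4c 56 4d 57 47 is 5 bytes ≤ B = 7; zero-pad to 7 bytes: K' = 4c 56 4d 57 47 00 00.
K' ⊕ ipad = 7a 60 7b 61 71 36 36; K' ⊕ opad = 10 0a 11 0b 1b 5c 5c.
m1: inner = H(7a 60 7b 61 71 36 36 82 c6) = 62 79; tag = H(10 0a 11 0b 1b 5c 5c 62 79) = 11d3 ← matches
m2: inner = H(7a 60 7b 61 71 36 36 b6 3a) = d6 ad; tag = H(10 0a 11 0b 1b 5c 5c d6 ad) = 4547
m3: inner = H(7a 60 7b 61 71 36 36 5c f1) = 8d 53; tag = H(10 0a 11 0b 1b 5c 5c 8d 53) = ebfe

1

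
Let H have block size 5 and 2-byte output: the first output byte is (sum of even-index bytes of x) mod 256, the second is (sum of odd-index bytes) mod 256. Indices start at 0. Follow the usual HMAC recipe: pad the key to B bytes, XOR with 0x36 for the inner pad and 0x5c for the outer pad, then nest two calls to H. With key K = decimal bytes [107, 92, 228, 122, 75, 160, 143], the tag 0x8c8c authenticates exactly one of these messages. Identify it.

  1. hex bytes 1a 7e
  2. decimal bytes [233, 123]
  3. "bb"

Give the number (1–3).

2

Key decimal bytes [107, 92, 228, 122, 75, 160, 143] = 6b 5c e4 7a 4b a0 8f is 7 bytes > B = 5, so hash it first: H(key) = 29 76, then zero-pad to 5 bytes: K' = 29 76 00 00 00.
K' ⊕ ipad = 1f 40 36 36 36; K' ⊕ opad = 75 2a 5c 5c 5c.
m1: inner = H(1f 40 36 36 36 1a 7e) = 09 90; tag = H(75 2a 5c 5c 5c 09 90) = bd8f
m2: inner = H(1f 40 36 36 36 e9 7b) = 06 5f; tag = H(75 2a 5c 5c 5c 06 5f) = 8c8c ← matches
m3: inner = H(1f 40 36 36 36 62 62) = ed d8; tag = H(75 2a 5c 5c 5c ed d8) = 0573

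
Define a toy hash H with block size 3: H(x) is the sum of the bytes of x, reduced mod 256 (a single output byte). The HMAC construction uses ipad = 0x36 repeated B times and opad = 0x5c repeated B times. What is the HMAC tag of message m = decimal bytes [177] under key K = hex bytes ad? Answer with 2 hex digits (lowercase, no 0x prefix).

Key hex bytes ad is 1 byte ≤ B = 3; zero-pad to 3 bytes: K' = ad 00 00.
K' ⊕ ipad = 9b 36 36.  K' ⊕ opad = f1 5c 5c.
Inner input = (K'⊕ipad) ∥ m = 9b 36 36 ∥ b1.
Inner hash: sum = 155+54+54+177 = 440; mod 256 = 184 → b8.
Outer input = (K'⊕opad) ∥ inner = f1 5c 5c ∥ b8.
Outer hash (tag): sum = 241+92+92+184 = 609; mod 256 = 97 → 61.

61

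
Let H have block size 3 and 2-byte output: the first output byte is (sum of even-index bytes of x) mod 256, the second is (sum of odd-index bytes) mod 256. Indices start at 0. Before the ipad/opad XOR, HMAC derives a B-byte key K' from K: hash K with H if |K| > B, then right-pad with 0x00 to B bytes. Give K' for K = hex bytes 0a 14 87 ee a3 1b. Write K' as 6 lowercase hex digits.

341d00

|K| = 6 > B = 3, so first hash the key.
H(K): even-index sum = 308 mod 256 = 52; odd-index sum = 285 mod 256 = 29 → 34 1d.
Zero-pad H(K) = 34 1d to 3 bytes: K' = 34 1d 00.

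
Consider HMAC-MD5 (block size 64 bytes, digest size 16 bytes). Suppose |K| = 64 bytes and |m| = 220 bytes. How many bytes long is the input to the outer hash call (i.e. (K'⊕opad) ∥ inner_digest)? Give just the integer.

80

Key is 64 ≤ 64 bytes, zero-padded: |K'| = 64.
Outer input = (K'⊕opad) ∥ H(inner) → 64 + 16 = 80 bytes.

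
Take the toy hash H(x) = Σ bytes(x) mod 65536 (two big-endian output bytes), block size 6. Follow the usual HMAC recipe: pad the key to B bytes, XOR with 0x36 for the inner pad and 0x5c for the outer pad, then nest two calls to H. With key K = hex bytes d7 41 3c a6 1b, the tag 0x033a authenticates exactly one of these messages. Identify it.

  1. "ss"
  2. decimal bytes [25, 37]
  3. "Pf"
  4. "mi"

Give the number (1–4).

Key hex bytes d7 41 3c a6 1b is 5 bytes ≤ B = 6; zero-pad to 6 bytes: K' = d7 41 3c a6 1b 00.
K' ⊕ ipad = e1 77 0a 90 2d 36; K' ⊕ opad = 8b 1d 60 fa 47 5c.
m1: inner = H(e1 77 0a 90 2d 36 73 73) = 03 3b; tag = H(8b 1d 60 fa 47 5c 03 3b) = 02e3
m2: inner = H(e1 77 0a 90 2d 36 19 25) = 02 93; tag = H(8b 1d 60 fa 47 5c 02 93) = 033a ← matches
m3: inner = H(e1 77 0a 90 2d 36 50 66) = 03 0b; tag = H(8b 1d 60 fa 47 5c 03 0b) = 02b3
m4: inner = H(e1 77 0a 90 2d 36 6d 69) = 03 2b; tag = H(8b 1d 60 fa 47 5c 03 2b) = 02d3

2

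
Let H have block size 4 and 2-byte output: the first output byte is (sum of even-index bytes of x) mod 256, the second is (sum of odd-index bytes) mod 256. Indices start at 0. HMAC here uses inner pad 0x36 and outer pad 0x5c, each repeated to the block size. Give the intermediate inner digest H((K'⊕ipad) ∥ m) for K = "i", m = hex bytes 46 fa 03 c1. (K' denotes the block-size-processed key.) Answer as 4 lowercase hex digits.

de27

Key "i" = 69 is 1 byte ≤ B = 4; zero-pad to 4 bytes: K' = 69 00 00 00.
K' ⊕ ipad = 5f 36 36 36.
Inner input = 5f 36 36 36 ∥ 46 fa 03 c1.
Inner hash: even-index sum = 222 mod 256 = 222; odd-index sum = 551 mod 256 = 39 → de 27.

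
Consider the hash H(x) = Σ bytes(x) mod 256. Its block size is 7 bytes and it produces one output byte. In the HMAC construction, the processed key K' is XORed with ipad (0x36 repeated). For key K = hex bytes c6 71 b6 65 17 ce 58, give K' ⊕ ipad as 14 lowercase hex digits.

Key hex bytes c6 71 b6 65 17 ce 58 is exactly B = 7 bytes: K' = c6 71 b6 65 17 ce 58.
XOR each byte with 0x36: c6⊕36=f0, 71⊕36=47, b6⊕36=80, 65⊕36=53, 17⊕36=21, ce⊕36=f8, 58⊕36=6e.

f047805321f86e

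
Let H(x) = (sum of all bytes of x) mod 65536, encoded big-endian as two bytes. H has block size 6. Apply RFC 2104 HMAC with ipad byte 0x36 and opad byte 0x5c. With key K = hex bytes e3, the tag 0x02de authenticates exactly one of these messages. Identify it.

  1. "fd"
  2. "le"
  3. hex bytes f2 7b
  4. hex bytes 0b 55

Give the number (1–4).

3

Key hex bytes e3 is 1 byte ≤ B = 6; zero-pad to 6 bytes: K' = e3 00 00 00 00 00.
K' ⊕ ipad = d5 36 36 36 36 36; K' ⊕ opad = bf 5c 5c 5c 5c 5c.
m1: inner = H(d5 36 36 36 36 36 66 64) = 02 ad; tag = H(bf 5c 5c 5c 5c 5c 02 ad) = 033a
m2: inner = H(d5 36 36 36 36 36 6c 65) = 02 b4; tag = H(bf 5c 5c 5c 5c 5c 02 b4) = 0341
m3: inner = H(d5 36 36 36 36 36 f2 7b) = 03 50; tag = H(bf 5c 5c 5c 5c 5c 03 50) = 02de ← matches
m4: inner = H(d5 36 36 36 36 36 0b 55) = 02 43; tag = H(bf 5c 5c 5c 5c 5c 02 43) = 02d0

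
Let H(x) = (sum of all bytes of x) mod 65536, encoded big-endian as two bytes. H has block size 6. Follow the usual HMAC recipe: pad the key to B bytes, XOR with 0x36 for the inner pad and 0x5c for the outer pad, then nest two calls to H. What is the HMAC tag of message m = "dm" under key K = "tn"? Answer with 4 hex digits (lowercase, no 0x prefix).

Key "tn" = 74 6e is 2 bytes ≤ B = 6; zero-pad to 6 bytes: K' = 74 6e 00 00 00 00.
K' ⊕ ipad = 42 58 36 36 36 36.  K' ⊕ opad = 28 32 5c 5c 5c 5c.
Inner input = (K'⊕ipad) ∥ m = 42 58 36 36 36 36 ∥ 64 6d.
Inner hash: sum = 66+88+54+54+54+54+100+109 = 579 → 02 43.
Outer input = (K'⊕opad) ∥ inner = 28 32 5c 5c 5c 5c ∥ 02 43.
Outer hash (tag): sum = 40+50+92+92+92+92+2+67 = 527 → 02 0f.

020f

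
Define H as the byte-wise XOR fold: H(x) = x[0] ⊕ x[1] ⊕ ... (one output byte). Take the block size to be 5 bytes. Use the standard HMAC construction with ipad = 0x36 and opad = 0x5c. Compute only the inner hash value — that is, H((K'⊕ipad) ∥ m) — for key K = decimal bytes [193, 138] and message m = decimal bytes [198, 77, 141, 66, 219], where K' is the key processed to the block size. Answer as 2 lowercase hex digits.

Key decimal bytes [193, 138] = c1 8a is 2 bytes ≤ B = 5; zero-pad to 5 bytes: K' = c1 8a 00 00 00.
K' ⊕ ipad = f7 bc 36 36 36.
Inner input = f7 bc 36 36 36 ∥ c6 4d 8d 42 db.
Inner hash: XOR f7⊕bc⊕36⊕36⊕36⊕c6⊕4d⊕8d⊕42⊕db = e2.

e2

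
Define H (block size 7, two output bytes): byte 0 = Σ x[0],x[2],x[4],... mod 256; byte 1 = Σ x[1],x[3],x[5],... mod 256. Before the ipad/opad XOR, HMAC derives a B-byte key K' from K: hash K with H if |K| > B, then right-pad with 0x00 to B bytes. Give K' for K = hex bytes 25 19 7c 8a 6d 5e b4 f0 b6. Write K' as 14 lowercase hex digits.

|K| = 9 > B = 7, so first hash the key.
H(K): even-index sum = 632 mod 256 = 120; odd-index sum = 497 mod 256 = 241 → 78 f1.
Zero-pad H(K) = 78 f1 to 7 bytes: K' = 78 f1 00 00 00 00 00.

78f10000000000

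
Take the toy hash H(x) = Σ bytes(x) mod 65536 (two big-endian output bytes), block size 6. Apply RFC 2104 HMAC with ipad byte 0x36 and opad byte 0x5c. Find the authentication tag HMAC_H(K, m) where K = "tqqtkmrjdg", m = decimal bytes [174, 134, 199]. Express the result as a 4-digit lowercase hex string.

0264

Key "tqqtkmrjdg" = 74 71 71 74 6b 6d 72 6a 64 67 is 10 bytes > B = 6, so hash it first: H(key) = 04 49, then zero-pad to 6 bytes: K' = 04 49 00 00 00 00.
K' ⊕ ipad = 32 7f 36 36 36 36.  K' ⊕ opad = 58 15 5c 5c 5c 5c.
Inner input = (K'⊕ipad) ∥ m = 32 7f 36 36 36 36 ∥ ae 86 c7.
Inner hash: sum = 50+127+54+54+54+54+174+134+199 = 900 → 03 84.
Outer input = (K'⊕opad) ∥ inner = 58 15 5c 5c 5c 5c ∥ 03 84.
Outer hash (tag): sum = 88+21+92+92+92+92+3+132 = 612 → 02 64.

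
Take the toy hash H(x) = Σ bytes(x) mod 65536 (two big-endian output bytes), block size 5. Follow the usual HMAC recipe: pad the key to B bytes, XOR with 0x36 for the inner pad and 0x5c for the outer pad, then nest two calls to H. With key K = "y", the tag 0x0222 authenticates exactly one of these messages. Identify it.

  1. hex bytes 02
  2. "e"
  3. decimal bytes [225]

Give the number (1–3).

2

Key "y" = 79 is 1 byte ≤ B = 5; zero-pad to 5 bytes: K' = 79 00 00 00 00.
K' ⊕ ipad = 4f 36 36 36 36; K' ⊕ opad = 25 5c 5c 5c 5c.
m1: inner = H(4f 36 36 36 36 02) = 01 29; tag = H(25 5c 5c 5c 5c 01 29) = 01bf
m2: inner = H(4f 36 36 36 36 65) = 01 8c; tag = H(25 5c 5c 5c 5c 01 8c) = 0222 ← matches
m3: inner = H(4f 36 36 36 36 e1) = 02 08; tag = H(25 5c 5c 5c 5c 02 08) = 019f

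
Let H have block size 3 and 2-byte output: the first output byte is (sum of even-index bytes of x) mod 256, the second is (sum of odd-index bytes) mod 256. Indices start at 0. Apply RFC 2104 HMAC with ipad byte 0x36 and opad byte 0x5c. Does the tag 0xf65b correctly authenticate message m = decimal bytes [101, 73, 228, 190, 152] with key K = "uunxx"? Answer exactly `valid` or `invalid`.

Key "uunxx" = 75 75 6e 78 78 is 5 bytes > B = 3, so hash it first: H(key) = 5b ed, then zero-pad to 3 bytes: K' = 5b ed 00.
K' ⊕ ipad = 6d db 36; K' ⊕ opad = 07 b1 5c.
Inner hash: even-index sum = 426 mod 256 = 170; odd-index sum = 700 mod 256 = 188 → aa bc.
Outer hash (recomputed tag): even-index sum = 287 mod 256 = 31; odd-index sum = 347 mod 256 = 91 → 1f 5b.
Recomputed tag = 1f5b; claimed = f65b → mismatch.

invalid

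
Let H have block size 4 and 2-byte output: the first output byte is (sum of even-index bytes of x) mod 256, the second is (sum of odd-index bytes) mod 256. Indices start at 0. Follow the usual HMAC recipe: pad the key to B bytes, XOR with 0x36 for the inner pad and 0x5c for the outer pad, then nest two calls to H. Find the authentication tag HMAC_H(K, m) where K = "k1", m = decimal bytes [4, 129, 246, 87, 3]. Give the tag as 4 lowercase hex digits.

23de

Key "k1" = 6b 31 is 2 bytes ≤ B = 4; zero-pad to 4 bytes: K' = 6b 31 00 00.
K' ⊕ ipad = 5d 07 36 36.  K' ⊕ opad = 37 6d 5c 5c.
Inner input = (K'⊕ipad) ∥ m = 5d 07 36 36 ∥ 04 81 f6 57 03.
Inner hash: even-index sum = 400 mod 256 = 144; odd-index sum = 277 mod 256 = 21 → 90 15.
Outer input = (K'⊕opad) ∥ inner = 37 6d 5c 5c ∥ 90 15.
Outer hash (tag): even-index sum = 291 mod 256 = 35; odd-index sum = 222 mod 256 = 222 → 23 de.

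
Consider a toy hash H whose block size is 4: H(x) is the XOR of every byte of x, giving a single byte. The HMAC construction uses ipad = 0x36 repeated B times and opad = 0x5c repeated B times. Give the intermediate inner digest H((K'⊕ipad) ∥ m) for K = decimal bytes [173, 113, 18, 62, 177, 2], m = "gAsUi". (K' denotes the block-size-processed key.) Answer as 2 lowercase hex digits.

2a

Key decimal bytes [173, 113, 18, 62, 177, 2] = ad 71 12 3e b1 02 is 6 bytes > B = 4, so hash it first: H(key) = 43, then zero-pad to 4 bytes: K' = 43 00 00 00.
K' ⊕ ipad = 75 36 36 36.
Inner input = 75 36 36 36 ∥ 67 41 73 55 69.
Inner hash: XOR 75⊕36⊕36⊕36⊕67⊕41⊕73⊕55⊕69 = 2a.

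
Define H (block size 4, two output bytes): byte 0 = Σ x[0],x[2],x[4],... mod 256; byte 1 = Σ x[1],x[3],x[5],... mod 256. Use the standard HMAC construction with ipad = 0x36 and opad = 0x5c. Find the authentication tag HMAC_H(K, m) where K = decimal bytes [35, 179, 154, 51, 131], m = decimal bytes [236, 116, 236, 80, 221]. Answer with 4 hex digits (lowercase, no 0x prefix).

d9e0

Key decimal bytes [35, 179, 154, 51, 131] = 23 b3 9a 33 83 is 5 bytes > B = 4, so hash it first: H(key) = 40 e6, then zero-pad to 4 bytes: K' = 40 e6 00 00.
K' ⊕ ipad = 76 d0 36 36.  K' ⊕ opad = 1c ba 5c 5c.
Inner input = (K'⊕ipad) ∥ m = 76 d0 36 36 ∥ ec 74 ec 50 dd.
Inner hash: even-index sum = 865 mod 256 = 97; odd-index sum = 458 mod 256 = 202 → 61 ca.
Outer input = (K'⊕opad) ∥ inner = 1c ba 5c 5c ∥ 61 ca.
Outer hash (tag): even-index sum = 217 mod 256 = 217; odd-index sum = 480 mod 256 = 224 → d9 e0.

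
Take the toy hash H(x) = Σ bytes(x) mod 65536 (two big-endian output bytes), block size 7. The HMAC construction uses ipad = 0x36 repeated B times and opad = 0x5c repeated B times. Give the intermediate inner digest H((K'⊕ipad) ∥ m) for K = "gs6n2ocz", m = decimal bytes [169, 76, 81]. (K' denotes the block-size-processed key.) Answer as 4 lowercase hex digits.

Key "gs6n2ocz" = 67 73 36 6e 32 6f 63 7a is 8 bytes > B = 7, so hash it first: H(key) = 02 fc, then zero-pad to 7 bytes: K' = 02 fc 00 00 00 00 00.
K' ⊕ ipad = 34 ca 36 36 36 36 36.
Inner input = 34 ca 36 36 36 36 36 ∥ a9 4c 51.
Inner hash: sum = 52+202+54+54+54+54+54+169+76+81 = 850 → 03 52.

0352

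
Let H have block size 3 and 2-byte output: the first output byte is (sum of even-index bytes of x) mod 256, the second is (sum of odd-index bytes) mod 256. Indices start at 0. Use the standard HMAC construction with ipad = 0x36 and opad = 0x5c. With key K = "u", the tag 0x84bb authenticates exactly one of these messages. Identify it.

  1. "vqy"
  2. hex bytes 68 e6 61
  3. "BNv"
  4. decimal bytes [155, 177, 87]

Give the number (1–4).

2

Key "u" = 75 is 1 byte ≤ B = 3; zero-pad to 3 bytes: K' = 75 00 00.
K' ⊕ ipad = 43 36 36; K' ⊕ opad = 29 5c 5c.
m1: inner = H(43 36 36 76 71 79) = ea 25; tag = H(29 5c 5c ea 25) = aa46
m2: inner = H(43 36 36 68 e6 61) = 5f ff; tag = H(29 5c 5c 5f ff) = 84bb ← matches
m3: inner = H(43 36 36 42 4e 76) = c7 ee; tag = H(29 5c 5c c7 ee) = 7323
m4: inner = H(43 36 36 9b b1 57) = 2a 28; tag = H(29 5c 5c 2a 28) = ad86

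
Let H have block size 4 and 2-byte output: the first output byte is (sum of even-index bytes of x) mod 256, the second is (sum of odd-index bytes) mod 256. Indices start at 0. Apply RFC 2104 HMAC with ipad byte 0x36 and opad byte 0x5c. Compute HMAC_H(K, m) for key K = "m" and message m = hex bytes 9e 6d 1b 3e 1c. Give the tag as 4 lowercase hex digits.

Key "m" = 6d is 1 byte ≤ B = 4; zero-pad to 4 bytes: K' = 6d 00 00 00.
K' ⊕ ipad = 5b 36 36 36.  K' ⊕ opad = 31 5c 5c 5c.
Inner input = (K'⊕ipad) ∥ m = 5b 36 36 36 ∥ 9e 6d 1b 3e 1c.
Inner hash: even-index sum = 358 mod 256 = 102; odd-index sum = 279 mod 256 = 23 → 66 17.
Outer input = (K'⊕opad) ∥ inner = 31 5c 5c 5c ∥ 66 17.
Outer hash (tag): even-index sum = 243 mod 256 = 243; odd-index sum = 207 mod 256 = 207 → f3 cf.

f3cf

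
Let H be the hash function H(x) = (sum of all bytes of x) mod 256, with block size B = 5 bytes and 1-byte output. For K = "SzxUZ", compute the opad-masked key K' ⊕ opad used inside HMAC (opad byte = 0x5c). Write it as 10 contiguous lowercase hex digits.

Key "SzxUZ" = 53 7a 78 55 5a is exactly B = 5 bytes: K' = 53 7a 78 55 5a.
XOR each byte with 0x5c: 53⊕5c=0f, 7a⊕5c=26, 78⊕5c=24, 55⊕5c=09, 5a⊕5c=06.

0f26240906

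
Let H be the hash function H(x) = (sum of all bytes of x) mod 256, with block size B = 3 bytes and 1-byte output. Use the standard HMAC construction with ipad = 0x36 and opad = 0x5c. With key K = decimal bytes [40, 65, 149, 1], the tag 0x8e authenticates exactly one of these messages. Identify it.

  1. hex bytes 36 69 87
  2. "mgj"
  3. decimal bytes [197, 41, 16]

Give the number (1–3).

Key decimal bytes [40, 65, 149, 1] = 28 41 95 01 is 4 bytes > B = 3, so hash it first: H(key) = ff, then zero-pad to 3 bytes: K' = ff 00 00.
K' ⊕ ipad = c9 36 36; K' ⊕ opad = a3 5c 5c.
m1: inner = H(c9 36 36 36 69 87) = 5b; tag = H(a3 5c 5c 5b) = b6
m2: inner = H(c9 36 36 6d 67 6a) = 73; tag = H(a3 5c 5c 73) = ce
m3: inner = H(c9 36 36 c5 29 10) = 33; tag = H(a3 5c 5c 33) = 8e ← matches

3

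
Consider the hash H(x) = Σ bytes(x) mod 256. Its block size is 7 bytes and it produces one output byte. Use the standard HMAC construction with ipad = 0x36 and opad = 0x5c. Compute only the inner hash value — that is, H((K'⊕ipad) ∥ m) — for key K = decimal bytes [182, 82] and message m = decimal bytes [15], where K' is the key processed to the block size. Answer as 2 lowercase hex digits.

01

Key decimal bytes [182, 82] = b6 52 is 2 bytes ≤ B = 7; zero-pad to 7 bytes: K' = b6 52 00 00 00 00 00.
K' ⊕ ipad = 80 64 36 36 36 36 36.
Inner input = 80 64 36 36 36 36 36 ∥ 0f.
Inner hash: sum = 128+100+54+54+54+54+54+15 = 513; mod 256 = 1 → 01.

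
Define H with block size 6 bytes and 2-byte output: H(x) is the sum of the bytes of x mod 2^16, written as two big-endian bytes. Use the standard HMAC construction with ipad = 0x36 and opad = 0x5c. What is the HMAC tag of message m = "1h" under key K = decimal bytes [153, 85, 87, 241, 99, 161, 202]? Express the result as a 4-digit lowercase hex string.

02f6

Key decimal bytes [153, 85, 87, 241, 99, 161, 202] = 99 55 57 f1 63 a1 ca is 7 bytes > B = 6, so hash it first: H(key) = 04 04, then zero-pad to 6 bytes: K' = 04 04 00 00 00 00.
K' ⊕ ipad = 32 32 36 36 36 36.  K' ⊕ opad = 58 58 5c 5c 5c 5c.
Inner input = (K'⊕ipad) ∥ m = 32 32 36 36 36 36 ∥ 31 68.
Inner hash: sum = 50+50+54+54+54+54+49+104 = 469 → 01 d5.
Outer input = (K'⊕opad) ∥ inner = 58 58 5c 5c 5c 5c ∥ 01 d5.
Outer hash (tag): sum = 88+88+92+92+92+92+1+213 = 758 → 02 f6.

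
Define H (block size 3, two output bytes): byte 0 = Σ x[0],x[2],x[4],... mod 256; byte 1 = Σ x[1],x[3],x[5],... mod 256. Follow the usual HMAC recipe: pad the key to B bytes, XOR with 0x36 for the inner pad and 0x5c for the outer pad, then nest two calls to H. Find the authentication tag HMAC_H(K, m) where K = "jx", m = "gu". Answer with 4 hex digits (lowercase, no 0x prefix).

472b

Key "jx" = 6a 78 is 2 bytes ≤ B = 3; zero-pad to 3 bytes: K' = 6a 78 00.
K' ⊕ ipad = 5c 4e 36.  K' ⊕ opad = 36 24 5c.
Inner input = (K'⊕ipad) ∥ m = 5c 4e 36 ∥ 67 75.
Inner hash: even-index sum = 263 mod 256 = 7; odd-index sum = 181 mod 256 = 181 → 07 b5.
Outer input = (K'⊕opad) ∥ inner = 36 24 5c ∥ 07 b5.
Outer hash (tag): even-index sum = 327 mod 256 = 71; odd-index sum = 43 mod 256 = 43 → 47 2b.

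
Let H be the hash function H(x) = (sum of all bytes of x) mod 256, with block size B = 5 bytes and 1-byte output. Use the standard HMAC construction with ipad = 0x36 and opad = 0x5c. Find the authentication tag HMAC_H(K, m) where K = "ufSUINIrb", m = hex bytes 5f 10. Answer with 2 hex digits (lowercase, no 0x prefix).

23

Key "ufSUINIrb" = 75 66 53 55 49 4e 49 72 62 is 9 bytes > B = 5, so hash it first: H(key) = 37, then zero-pad to 5 bytes: K' = 37 00 00 00 00.
K' ⊕ ipad = 01 36 36 36 36.  K' ⊕ opad = 6b 5c 5c 5c 5c.
Inner input = (K'⊕ipad) ∥ m = 01 36 36 36 36 ∥ 5f 10.
Inner hash: sum = 1+54+54+54+54+95+16 = 328; mod 256 = 72 → 48.
Outer input = (K'⊕opad) ∥ inner = 6b 5c 5c 5c 5c ∥ 48.
Outer hash (tag): sum = 107+92+92+92+92+72 = 547; mod 256 = 35 → 23.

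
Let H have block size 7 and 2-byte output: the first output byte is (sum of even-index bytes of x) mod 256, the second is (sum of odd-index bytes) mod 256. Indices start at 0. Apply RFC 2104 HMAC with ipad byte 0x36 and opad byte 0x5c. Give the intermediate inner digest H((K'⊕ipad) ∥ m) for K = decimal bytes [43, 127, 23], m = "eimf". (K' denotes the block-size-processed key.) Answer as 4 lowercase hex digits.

7987

Key decimal bytes [43, 127, 23] = 2b 7f 17 is 3 bytes ≤ B = 7; zero-pad to 7 bytes: K' = 2b 7f 17 00 00 00 00.
K' ⊕ ipad = 1d 49 21 36 36 36 36.
Inner input = 1d 49 21 36 36 36 36 ∥ 65 69 6d 66.
Inner hash: even-index sum = 377 mod 256 = 121; odd-index sum = 391 mod 256 = 135 → 79 87.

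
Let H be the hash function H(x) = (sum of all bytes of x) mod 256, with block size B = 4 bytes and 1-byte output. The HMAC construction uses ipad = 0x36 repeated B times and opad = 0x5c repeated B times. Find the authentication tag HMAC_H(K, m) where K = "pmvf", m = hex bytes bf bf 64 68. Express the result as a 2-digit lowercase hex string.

Key "pmvf" = 70 6d 76 66 is exactly B = 4 bytes: K' = 70 6d 76 66.
K' ⊕ ipad = 46 5b 40 50.  K' ⊕ opad = 2c 31 2a 3a.
Inner input = (K'⊕ipad) ∥ m = 46 5b 40 50 ∥ bf bf 64 68.
Inner hash: sum = 70+91+64+80+191+191+100+104 = 891; mod 256 = 123 → 7b.
Outer input = (K'⊕opad) ∥ inner = 2c 31 2a 3a ∥ 7b.
Outer hash (tag): sum = 44+49+42+58+123 = 316; mod 256 = 60 → 3c.

3c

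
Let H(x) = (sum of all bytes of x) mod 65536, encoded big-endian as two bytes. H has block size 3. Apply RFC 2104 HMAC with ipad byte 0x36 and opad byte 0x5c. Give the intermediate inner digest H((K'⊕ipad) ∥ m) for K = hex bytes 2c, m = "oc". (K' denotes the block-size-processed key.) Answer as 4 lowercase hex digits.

Key hex bytes 2c is 1 byte ≤ B = 3; zero-pad to 3 bytes: K' = 2c 00 00.
K' ⊕ ipad = 1a 36 36.
Inner input = 1a 36 36 ∥ 6f 63.
Inner hash: sum = 26+54+54+111+99 = 344 → 01 58.

0158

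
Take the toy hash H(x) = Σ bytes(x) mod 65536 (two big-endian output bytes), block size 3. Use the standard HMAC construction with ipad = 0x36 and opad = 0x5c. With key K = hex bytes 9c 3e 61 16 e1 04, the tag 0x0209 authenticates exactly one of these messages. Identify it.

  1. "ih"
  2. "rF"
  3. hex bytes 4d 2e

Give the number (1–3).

3

Key hex bytes 9c 3e 61 16 e1 04 is 6 bytes > B = 3, so hash it first: H(key) = 02 36, then zero-pad to 3 bytes: K' = 02 36 00.
K' ⊕ ipad = 34 00 36; K' ⊕ opad = 5e 6a 5c.
m1: inner = H(34 00 36 69 68) = 01 3b; tag = H(5e 6a 5c 01 3b) = 0160
m2: inner = H(34 00 36 72 46) = 01 22; tag = H(5e 6a 5c 01 22) = 0147
m3: inner = H(34 00 36 4d 2e) = 00 e5; tag = H(5e 6a 5c 00 e5) = 0209 ← matches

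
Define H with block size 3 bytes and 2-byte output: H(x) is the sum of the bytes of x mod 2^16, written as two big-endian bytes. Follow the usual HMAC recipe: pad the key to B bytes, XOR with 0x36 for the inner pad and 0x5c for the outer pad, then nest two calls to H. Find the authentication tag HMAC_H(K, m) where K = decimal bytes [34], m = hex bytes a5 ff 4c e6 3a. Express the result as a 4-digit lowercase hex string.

Key decimal bytes [34] = 22 is 1 byte ≤ B = 3; zero-pad to 3 bytes: K' = 22 00 00.
K' ⊕ ipad = 14 36 36.  K' ⊕ opad = 7e 5c 5c.
Inner input = (K'⊕ipad) ∥ m = 14 36 36 ∥ a5 ff 4c e6 3a.
Inner hash: sum = 20+54+54+165+255+76+230+58 = 912 → 03 90.
Outer input = (K'⊕opad) ∥ inner = 7e 5c 5c ∥ 03 90.
Outer hash (tag): sum = 126+92+92+3+144 = 457 → 01 c9.

01c9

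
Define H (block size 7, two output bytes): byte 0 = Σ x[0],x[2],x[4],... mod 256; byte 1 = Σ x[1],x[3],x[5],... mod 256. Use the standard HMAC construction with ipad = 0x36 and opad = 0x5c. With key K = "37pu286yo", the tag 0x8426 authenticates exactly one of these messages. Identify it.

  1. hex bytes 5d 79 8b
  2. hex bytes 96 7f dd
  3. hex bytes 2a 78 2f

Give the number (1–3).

Key "37pu286yo" = 33 37 70 75 32 38 36 79 6f is 9 bytes > B = 7, so hash it first: H(key) = 7a 5d, then zero-pad to 7 bytes: K' = 7a 5d 00 00 00 00 00.
K' ⊕ ipad = 4c 6b 36 36 36 36 36; K' ⊕ opad = 26 01 5c 5c 5c 5c 5c.
m1: inner = H(4c 6b 36 36 36 36 36 5d 79 8b) = 67 bf; tag = H(26 01 5c 5c 5c 5c 5c 67 bf) = f920
m2: inner = H(4c 6b 36 36 36 36 36 96 7f dd) = 6d 4a; tag = H(26 01 5c 5c 5c 5c 5c 6d 4a) = 8426 ← matches
m3: inner = H(4c 6b 36 36 36 36 36 2a 78 2f) = 66 30; tag = H(26 01 5c 5c 5c 5c 5c 66 30) = 6a1f

2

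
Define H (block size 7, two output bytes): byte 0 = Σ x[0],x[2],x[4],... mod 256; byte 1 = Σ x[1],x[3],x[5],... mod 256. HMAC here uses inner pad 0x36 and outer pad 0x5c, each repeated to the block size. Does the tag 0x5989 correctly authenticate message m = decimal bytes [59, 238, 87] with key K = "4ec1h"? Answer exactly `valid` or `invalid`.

invalid

Key "4ec1h" = 34 65 63 31 68 is 5 bytes ≤ B = 7; zero-pad to 7 bytes: K' = 34 65 63 31 68 00 00.
K' ⊕ ipad = 02 53 55 07 5e 36 36; K' ⊕ opad = 68 39 3f 6d 34 5c 5c.
Inner hash: even-index sum = 473 mod 256 = 217; odd-index sum = 290 mod 256 = 34 → d9 22.
Outer hash (recomputed tag): even-index sum = 345 mod 256 = 89; odd-index sum = 475 mod 256 = 219 → 59 db.
Recomputed tag = 59db; claimed = 5989 → mismatch.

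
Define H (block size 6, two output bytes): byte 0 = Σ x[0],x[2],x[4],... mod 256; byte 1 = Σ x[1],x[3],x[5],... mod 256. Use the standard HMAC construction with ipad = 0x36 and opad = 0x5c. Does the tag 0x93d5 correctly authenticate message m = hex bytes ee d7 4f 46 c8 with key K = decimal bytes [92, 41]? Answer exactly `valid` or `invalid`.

Key decimal bytes [92, 41] = 5c 29 is 2 bytes ≤ B = 6; zero-pad to 6 bytes: K' = 5c 29 00 00 00 00.
K' ⊕ ipad = 6a 1f 36 36 36 36; K' ⊕ opad = 00 75 5c 5c 5c 5c.
Inner hash: even-index sum = 731 mod 256 = 219; odd-index sum = 424 mod 256 = 168 → db a8.
Outer hash (recomputed tag): even-index sum = 403 mod 256 = 147; odd-index sum = 469 mod 256 = 213 → 93 d5.
Recomputed tag = 93d5; claimed = 93d5 → match.

valid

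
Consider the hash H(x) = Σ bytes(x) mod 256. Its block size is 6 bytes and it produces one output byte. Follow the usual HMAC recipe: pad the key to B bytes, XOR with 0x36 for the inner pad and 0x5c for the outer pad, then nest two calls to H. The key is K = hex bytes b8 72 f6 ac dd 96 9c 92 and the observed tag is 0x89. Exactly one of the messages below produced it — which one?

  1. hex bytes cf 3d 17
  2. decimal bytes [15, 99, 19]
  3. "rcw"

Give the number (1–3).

1

Key hex bytes b8 72 f6 ac dd 96 9c 92 is 8 bytes > B = 6, so hash it first: H(key) = 6d, then zero-pad to 6 bytes: K' = 6d 00 00 00 00 00.
K' ⊕ ipad = 5b 36 36 36 36 36; K' ⊕ opad = 31 5c 5c 5c 5c 5c.
m1: inner = H(5b 36 36 36 36 36 cf 3d 17) = 8c; tag = H(31 5c 5c 5c 5c 5c 8c) = 89 ← matches
m2: inner = H(5b 36 36 36 36 36 0f 63 13) = ee; tag = H(31 5c 5c 5c 5c 5c ee) = eb
m3: inner = H(5b 36 36 36 36 36 72 63 77) = b5; tag = H(31 5c 5c 5c 5c 5c b5) = b2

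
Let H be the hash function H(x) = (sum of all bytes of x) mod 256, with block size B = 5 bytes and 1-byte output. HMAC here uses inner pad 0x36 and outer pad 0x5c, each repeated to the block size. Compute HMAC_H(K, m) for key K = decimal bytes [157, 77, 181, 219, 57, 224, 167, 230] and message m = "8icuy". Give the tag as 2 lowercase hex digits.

Key decimal bytes [157, 77, 181, 219, 57, 224, 167, 230] = 9d 4d b5 db 39 e0 a7 e6 is 8 bytes > B = 5, so hash it first: H(key) = 20, then zero-pad to 5 bytes: K' = 20 00 00 00 00.
K' ⊕ ipad = 16 36 36 36 36.  K' ⊕ opad = 7c 5c 5c 5c 5c.
Inner input = (K'⊕ipad) ∥ m = 16 36 36 36 36 ∥ 38 69 63 75 79.
Inner hash: sum = 22+54+54+54+54+56+105+99+117+121 = 736; mod 256 = 224 → e0.
Outer input = (K'⊕opad) ∥ inner = 7c 5c 5c 5c 5c ∥ e0.
Outer hash (tag): sum = 124+92+92+92+92+224 = 716; mod 256 = 204 → cc.

cc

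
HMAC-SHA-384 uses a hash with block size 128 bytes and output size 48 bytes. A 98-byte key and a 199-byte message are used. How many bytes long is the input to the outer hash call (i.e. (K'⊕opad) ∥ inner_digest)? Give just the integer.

176

Key is 98 ≤ 128 bytes, zero-padded: |K'| = 128.
Outer input = (K'⊕opad) ∥ H(inner) → 128 + 48 = 176 bytes.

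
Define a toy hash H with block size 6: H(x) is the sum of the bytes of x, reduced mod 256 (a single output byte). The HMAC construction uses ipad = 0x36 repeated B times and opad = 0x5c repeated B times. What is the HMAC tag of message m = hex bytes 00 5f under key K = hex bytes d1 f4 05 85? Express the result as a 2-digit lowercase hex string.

Key hex bytes d1 f4 05 85 is 4 bytes ≤ B = 6; zero-pad to 6 bytes: K' = d1 f4 05 85 00 00.
K' ⊕ ipad = e7 c2 33 b3 36 36.  K' ⊕ opad = 8d a8 59 d9 5c 5c.
Inner input = (K'⊕ipad) ∥ m = e7 c2 33 b3 36 36 ∥ 00 5f.
Inner hash: sum = 231+194+51+179+54+54+0+95 = 858; mod 256 = 90 → 5a.
Outer input = (K'⊕opad) ∥ inner = 8d a8 59 d9 5c 5c ∥ 5a.
Outer hash (tag): sum = 141+168+89+217+92+92+90 = 889; mod 256 = 121 → 79.

79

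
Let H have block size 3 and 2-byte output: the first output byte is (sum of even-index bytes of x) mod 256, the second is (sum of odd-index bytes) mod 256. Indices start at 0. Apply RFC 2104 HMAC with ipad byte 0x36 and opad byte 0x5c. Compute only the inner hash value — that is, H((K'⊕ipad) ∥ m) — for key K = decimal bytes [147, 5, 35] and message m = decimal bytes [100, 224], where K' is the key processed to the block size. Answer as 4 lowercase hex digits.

Key decimal bytes [147, 5, 35] = 93 05 23 is exactly B = 3 bytes: K' = 93 05 23.
K' ⊕ ipad = a5 33 15.
Inner input = a5 33 15 ∥ 64 e0.
Inner hash: even-index sum = 410 mod 256 = 154; odd-index sum = 151 mod 256 = 151 → 9a 97.

9a97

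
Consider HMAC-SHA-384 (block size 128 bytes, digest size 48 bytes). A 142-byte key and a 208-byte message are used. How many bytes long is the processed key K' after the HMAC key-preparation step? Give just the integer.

Key is 142 > 128 bytes, so it is hashed to 48 bytes then zero-padded to 128: |K'| = 128.

128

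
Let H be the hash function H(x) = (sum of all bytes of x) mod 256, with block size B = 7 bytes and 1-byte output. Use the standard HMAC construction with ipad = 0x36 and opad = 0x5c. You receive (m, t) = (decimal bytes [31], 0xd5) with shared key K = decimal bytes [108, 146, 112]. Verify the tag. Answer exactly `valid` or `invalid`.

Key decimal bytes [108, 146, 112] = 6c 92 70 is 3 bytes ≤ B = 7; zero-pad to 7 bytes: K' = 6c 92 70 00 00 00 00.
K' ⊕ ipad = 5a a4 46 36 36 36 36; K' ⊕ opad = 30 ce 2c 5c 5c 5c 5c.
Inner hash: sum = 90+164+70+54+54+54+54+31 = 571; mod 256 = 59 → 3b.
Outer hash (recomputed tag): sum = 48+206+44+92+92+92+92+59 = 725; mod 256 = 213 → d5.
Recomputed tag = d5; claimed = d5 → match.

valid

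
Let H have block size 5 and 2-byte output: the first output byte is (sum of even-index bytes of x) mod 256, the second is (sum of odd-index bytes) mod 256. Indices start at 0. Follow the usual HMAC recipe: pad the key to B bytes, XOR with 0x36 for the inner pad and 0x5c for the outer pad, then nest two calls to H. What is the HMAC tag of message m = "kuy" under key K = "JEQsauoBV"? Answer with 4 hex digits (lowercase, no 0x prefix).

Key "JEQsauoBV" = 4a 45 51 73 61 75 6f 42 56 is 9 bytes > B = 5, so hash it first: H(key) = c1 6f, then zero-pad to 5 bytes: K' = c1 6f 00 00 00.
K' ⊕ ipad = f7 59 36 36 36.  K' ⊕ opad = 9d 33 5c 5c 5c.
Inner input = (K'⊕ipad) ∥ m = f7 59 36 36 36 ∥ 6b 75 79.
Inner hash: even-index sum = 472 mod 256 = 216; odd-index sum = 371 mod 256 = 115 → d8 73.
Outer input = (K'⊕opad) ∥ inner = 9d 33 5c 5c 5c ∥ d8 73.
Outer hash (tag): even-index sum = 456 mod 256 = 200; odd-index sum = 359 mod 256 = 103 → c8 67.

c867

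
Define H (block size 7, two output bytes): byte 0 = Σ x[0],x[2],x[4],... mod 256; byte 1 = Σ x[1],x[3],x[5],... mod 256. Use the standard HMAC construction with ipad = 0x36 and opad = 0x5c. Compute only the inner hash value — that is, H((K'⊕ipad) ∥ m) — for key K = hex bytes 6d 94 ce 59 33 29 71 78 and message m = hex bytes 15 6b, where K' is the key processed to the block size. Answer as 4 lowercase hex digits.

f639

Key hex bytes 6d 94 ce 59 33 29 71 78 is 8 bytes > B = 7, so hash it first: H(key) = df 8e, then zero-pad to 7 bytes: K' = df 8e 00 00 00 00 00.
K' ⊕ ipad = e9 b8 36 36 36 36 36.
Inner input = e9 b8 36 36 36 36 36 ∥ 15 6b.
Inner hash: even-index sum = 502 mod 256 = 246; odd-index sum = 313 mod 256 = 57 → f6 39.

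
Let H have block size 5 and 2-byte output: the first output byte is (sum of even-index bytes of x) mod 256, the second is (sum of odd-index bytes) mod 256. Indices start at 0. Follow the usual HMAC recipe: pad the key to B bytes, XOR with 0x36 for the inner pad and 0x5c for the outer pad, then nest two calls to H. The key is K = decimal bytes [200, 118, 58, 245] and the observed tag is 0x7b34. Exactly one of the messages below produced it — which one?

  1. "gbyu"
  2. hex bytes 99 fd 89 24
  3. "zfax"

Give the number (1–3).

Key decimal bytes [200, 118, 58, 245] = c8 76 3a f5 is 4 bytes ≤ B = 5; zero-pad to 5 bytes: K' = c8 76 3a f5 00.
K' ⊕ ipad = fe 40 0c c3 36; K' ⊕ opad = 94 2a 66 a9 5c.
m1: inner = H(fe 40 0c c3 36 67 62 79 75) = 17 e3; tag = H(94 2a 66 a9 5c 17 e3) = 39ea
m2: inner = H(fe 40 0c c3 36 99 fd 89 24) = 61 25; tag = H(94 2a 66 a9 5c 61 25) = 7b34 ← matches
m3: inner = H(fe 40 0c c3 36 7a 66 61 78) = 1e de; tag = H(94 2a 66 a9 5c 1e de) = 34f1

2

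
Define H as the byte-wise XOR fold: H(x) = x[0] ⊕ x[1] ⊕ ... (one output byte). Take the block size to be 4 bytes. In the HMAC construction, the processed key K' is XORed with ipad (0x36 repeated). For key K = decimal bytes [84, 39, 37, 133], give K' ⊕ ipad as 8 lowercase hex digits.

Key decimal bytes [84, 39, 37, 133] = 54 27 25 85 is exactly B = 4 bytes: K' = 54 27 25 85.
XOR each byte with 0x36: 54⊕36=62, 27⊕36=11, 25⊕36=13, 85⊕36=b3.

621113b3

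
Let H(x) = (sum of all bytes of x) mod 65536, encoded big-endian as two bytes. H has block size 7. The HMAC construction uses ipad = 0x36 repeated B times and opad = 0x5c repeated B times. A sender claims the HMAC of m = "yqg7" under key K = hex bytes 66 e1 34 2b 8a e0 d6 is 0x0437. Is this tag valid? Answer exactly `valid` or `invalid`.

valid

Key hex bytes 66 e1 34 2b 8a e0 d6 is exactly B = 7 bytes: K' = 66 e1 34 2b 8a e0 d6.
K' ⊕ ipad = 50 d7 02 1d bc d6 e0; K' ⊕ opad = 3a bd 68 77 d6 bc 8a.
Inner hash: sum = 80+215+2+29+188+214+224+121+113+103+55 = 1344 → 05 40.
Outer hash (recomputed tag): sum = 58+189+104+119+214+188+138+5+64 = 1079 → 04 37.
Recomputed tag = 0437; claimed = 0437 → match.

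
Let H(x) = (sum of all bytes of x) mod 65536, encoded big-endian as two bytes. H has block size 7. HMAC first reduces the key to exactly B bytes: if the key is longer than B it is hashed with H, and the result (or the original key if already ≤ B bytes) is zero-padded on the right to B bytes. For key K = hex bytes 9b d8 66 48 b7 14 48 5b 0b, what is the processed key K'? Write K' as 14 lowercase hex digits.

|K| = 9 > B = 7, so first hash the key.
H(K): sum = 155+216+102+72+183+20+72+91+11 = 922 → 03 9a.
Zero-pad H(K) = 03 9a to 7 bytes: K' = 03 9a 00 00 00 00 00.

039a0000000000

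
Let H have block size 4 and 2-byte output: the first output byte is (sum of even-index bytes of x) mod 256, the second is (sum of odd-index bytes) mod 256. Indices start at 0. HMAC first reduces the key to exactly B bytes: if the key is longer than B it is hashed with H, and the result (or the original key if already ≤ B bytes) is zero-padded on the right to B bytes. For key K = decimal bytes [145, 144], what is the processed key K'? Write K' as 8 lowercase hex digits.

Key decimal bytes [145, 144] = 91 90 is 2 bytes ≤ B = 4; zero-pad to 4 bytes: K' = 91 90 00 00.

91900000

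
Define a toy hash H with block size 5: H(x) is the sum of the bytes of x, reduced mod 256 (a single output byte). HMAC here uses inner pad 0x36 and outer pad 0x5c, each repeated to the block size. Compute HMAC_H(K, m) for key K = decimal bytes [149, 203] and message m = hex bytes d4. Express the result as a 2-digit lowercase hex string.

8a

Key decimal bytes [149, 203] = 95 cb is 2 bytes ≤ B = 5; zero-pad to 5 bytes: K' = 95 cb 00 00 00.
K' ⊕ ipad = a3 fd 36 36 36.  K' ⊕ opad = c9 97 5c 5c 5c.
Inner input = (K'⊕ipad) ∥ m = a3 fd 36 36 36 ∥ d4.
Inner hash: sum = 163+253+54+54+54+212 = 790; mod 256 = 22 → 16.
Outer input = (K'⊕opad) ∥ inner = c9 97 5c 5c 5c ∥ 16.
Outer hash (tag): sum = 201+151+92+92+92+22 = 650; mod 256 = 138 → 8a.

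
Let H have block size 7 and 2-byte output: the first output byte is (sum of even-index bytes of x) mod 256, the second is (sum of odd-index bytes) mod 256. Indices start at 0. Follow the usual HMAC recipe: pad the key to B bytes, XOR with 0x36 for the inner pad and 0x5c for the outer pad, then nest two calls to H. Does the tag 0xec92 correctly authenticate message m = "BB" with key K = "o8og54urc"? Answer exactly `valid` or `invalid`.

Key "o8og54urc" = 6f 38 6f 67 35 34 75 72 63 is 9 bytes > B = 7, so hash it first: H(key) = eb 45, then zero-pad to 7 bytes: K' = eb 45 00 00 00 00 00.
K' ⊕ ipad = dd 73 36 36 36 36 36; K' ⊕ opad = b7 19 5c 5c 5c 5c 5c.
Inner hash: even-index sum = 449 mod 256 = 193; odd-index sum = 289 mod 256 = 33 → c1 21.
Outer hash (recomputed tag): even-index sum = 492 mod 256 = 236; odd-index sum = 402 mod 256 = 146 → ec 92.
Recomputed tag = ec92; claimed = ec92 → match.

valid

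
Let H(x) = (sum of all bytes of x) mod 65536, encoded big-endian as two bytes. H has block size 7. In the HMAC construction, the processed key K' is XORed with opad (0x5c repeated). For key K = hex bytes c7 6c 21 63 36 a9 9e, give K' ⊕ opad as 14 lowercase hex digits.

9b307d3f6af5c2

Key hex bytes c7 6c 21 63 36 a9 9e is exactly B = 7 bytes: K' = c7 6c 21 63 36 a9 9e.
XOR each byte with 0x5c: c7⊕5c=9b, 6c⊕5c=30, 21⊕5c=7d, 63⊕5c=3f, 36⊕5c=6a, a9⊕5c=f5, 9e⊕5c=c2.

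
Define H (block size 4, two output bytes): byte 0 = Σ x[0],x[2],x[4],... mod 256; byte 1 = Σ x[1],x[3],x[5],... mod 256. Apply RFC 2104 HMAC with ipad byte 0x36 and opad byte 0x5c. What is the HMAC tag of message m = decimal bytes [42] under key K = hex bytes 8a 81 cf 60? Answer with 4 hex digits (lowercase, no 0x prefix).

4826

Key hex bytes 8a 81 cf 60 is exactly B = 4 bytes: K' = 8a 81 cf 60.
K' ⊕ ipad = bc b7 f9 56.  K' ⊕ opad = d6 dd 93 3c.
Inner input = (K'⊕ipad) ∥ m = bc b7 f9 56 ∥ 2a.
Inner hash: even-index sum = 479 mod 256 = 223; odd-index sum = 269 mod 256 = 13 → df 0d.
Outer input = (K'⊕opad) ∥ inner = d6 dd 93 3c ∥ df 0d.
Outer hash (tag): even-index sum = 584 mod 256 = 72; odd-index sum = 294 mod 256 = 38 → 48 26.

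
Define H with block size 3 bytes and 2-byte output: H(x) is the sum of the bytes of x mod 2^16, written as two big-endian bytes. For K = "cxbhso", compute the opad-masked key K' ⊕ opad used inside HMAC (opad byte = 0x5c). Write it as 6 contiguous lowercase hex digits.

Key "cxbhso" = 63 78 62 68 73 6f is 6 bytes > B = 3, so hash it first: H(key) = 02 87, then zero-pad to 3 bytes: K' = 02 87 00.
XOR each byte with 0x5c: 02⊕5c=5e, 87⊕5c=db, 00⊕5c=5c.

5edb5c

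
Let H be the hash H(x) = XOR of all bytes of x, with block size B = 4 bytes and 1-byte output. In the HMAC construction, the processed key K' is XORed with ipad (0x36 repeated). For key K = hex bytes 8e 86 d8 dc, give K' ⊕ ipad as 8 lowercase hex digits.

b8b0eeea

Key hex bytes 8e 86 d8 dc is exactly B = 4 bytes: K' = 8e 86 d8 dc.
XOR each byte with 0x36: 8e⊕36=b8, 86⊕36=b0, d8⊕36=ee, dc⊕36=ea.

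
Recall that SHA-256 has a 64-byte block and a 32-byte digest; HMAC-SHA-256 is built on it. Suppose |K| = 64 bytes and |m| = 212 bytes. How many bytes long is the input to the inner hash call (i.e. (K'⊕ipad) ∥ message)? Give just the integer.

276

Key is 64 ≤ 64 bytes, zero-padded: |K'| = 64.
Inner input = (K'⊕ipad) ∥ m → 64 + 212 = 276 bytes.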